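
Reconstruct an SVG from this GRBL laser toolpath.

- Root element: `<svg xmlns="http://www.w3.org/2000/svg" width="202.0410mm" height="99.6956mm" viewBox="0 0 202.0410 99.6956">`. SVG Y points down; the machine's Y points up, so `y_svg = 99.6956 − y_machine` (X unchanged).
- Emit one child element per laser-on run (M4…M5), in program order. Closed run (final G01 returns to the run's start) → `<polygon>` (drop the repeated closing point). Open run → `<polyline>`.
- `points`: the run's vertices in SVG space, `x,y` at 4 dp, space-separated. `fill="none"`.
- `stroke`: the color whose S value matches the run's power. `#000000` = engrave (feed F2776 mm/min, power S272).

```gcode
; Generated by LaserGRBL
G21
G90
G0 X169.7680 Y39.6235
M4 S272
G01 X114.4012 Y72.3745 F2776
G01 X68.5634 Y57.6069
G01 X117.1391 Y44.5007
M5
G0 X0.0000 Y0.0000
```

y_svg = 99.6956 − y_m. Every run uses S272, so all elements get stroke `#000000` (engrave).

[1] open run; points: 169.7680,60.0721 114.4012,27.3211 68.5634,42.0887 117.1391,55.1949

<svg xmlns="http://www.w3.org/2000/svg" width="202.0410mm" height="99.6956mm" viewBox="0 0 202.0410 99.6956">
  <polyline points="169.7680,60.0721 114.4012,27.3211 68.5634,42.0887 117.1391,55.1949" fill="none" stroke="#000000"/>
</svg>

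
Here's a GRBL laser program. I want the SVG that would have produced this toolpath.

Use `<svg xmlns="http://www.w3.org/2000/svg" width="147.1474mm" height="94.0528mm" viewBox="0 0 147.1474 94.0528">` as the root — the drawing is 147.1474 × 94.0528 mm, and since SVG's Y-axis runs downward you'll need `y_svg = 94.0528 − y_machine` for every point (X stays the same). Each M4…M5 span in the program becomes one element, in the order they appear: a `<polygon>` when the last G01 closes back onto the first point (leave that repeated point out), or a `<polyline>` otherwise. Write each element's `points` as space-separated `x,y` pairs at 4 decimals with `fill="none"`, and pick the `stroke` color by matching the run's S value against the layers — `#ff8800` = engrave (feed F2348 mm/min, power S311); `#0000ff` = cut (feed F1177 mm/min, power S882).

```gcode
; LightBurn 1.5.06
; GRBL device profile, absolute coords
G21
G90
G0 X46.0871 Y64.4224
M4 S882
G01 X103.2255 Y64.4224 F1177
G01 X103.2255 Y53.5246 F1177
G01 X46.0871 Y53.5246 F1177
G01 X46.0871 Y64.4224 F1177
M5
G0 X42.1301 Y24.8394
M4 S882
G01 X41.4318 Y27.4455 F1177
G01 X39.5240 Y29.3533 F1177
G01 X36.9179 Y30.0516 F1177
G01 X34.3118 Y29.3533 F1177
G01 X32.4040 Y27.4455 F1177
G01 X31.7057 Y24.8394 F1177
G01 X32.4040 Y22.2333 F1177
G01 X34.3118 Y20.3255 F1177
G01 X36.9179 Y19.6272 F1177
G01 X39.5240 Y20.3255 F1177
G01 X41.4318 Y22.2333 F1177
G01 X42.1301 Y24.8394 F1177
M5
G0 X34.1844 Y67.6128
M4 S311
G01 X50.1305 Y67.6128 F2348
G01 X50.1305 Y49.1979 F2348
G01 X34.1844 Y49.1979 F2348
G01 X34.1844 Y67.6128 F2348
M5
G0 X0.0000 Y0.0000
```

<svg xmlns="http://www.w3.org/2000/svg" width="147.1474mm" height="94.0528mm" viewBox="0 0 147.1474 94.0528">
  <polygon points="46.0871,29.6304 103.2255,29.6304 103.2255,40.5282 46.0871,40.5282" fill="none" stroke="#0000ff"/>
  <polygon points="42.1301,69.2134 41.4318,66.6073 39.5240,64.6995 36.9179,64.0012 34.3118,64.6995 32.4040,66.6073 31.7057,69.2134 32.4040,71.8195 34.3118,73.7273 36.9179,74.4256 39.5240,73.7273 41.4318,71.8195" fill="none" stroke="#0000ff"/>
  <polygon points="34.1844,26.4400 50.1305,26.4400 50.1305,44.8549 34.1844,44.8549" fill="none" stroke="#ff8800"/>
</svg>

Each laser-on run becomes one SVG element. Flip Y back into SVG space with y_svg = 94.0528 − y_machine.

Run 1: power S882 maps to stroke `#0000ff` (cut). The run returns to its start, so emit a `<polygon>` with points (Y-flipped): 46.0871,29.6304 103.2255,29.6304 103.2255,40.5282 46.0871,40.5282.

Run 2: S882 ⇒ cut layer `#0000ff`. The run returns to its start, so emit a `<polygon>` with points (Y-flipped): 42.1301,69.2134 41.4318,66.6073 39.5240,64.6995 36.9179,64.0012 34.3118,64.6995 32.4040,66.6073 31.7057,69.2134 32.4040,71.8195 34.3118,73.7273 36.9179,74.4256 39.5240,73.7273 41.4318,71.8195.

Run 3: the run's S311 means `#ff8800` (engrave). The run returns to its start, so emit a `<polygon>` with points (Y-flipped): 34.1844,26.4400 50.1305,26.4400 50.1305,44.8549 34.1844,44.8549.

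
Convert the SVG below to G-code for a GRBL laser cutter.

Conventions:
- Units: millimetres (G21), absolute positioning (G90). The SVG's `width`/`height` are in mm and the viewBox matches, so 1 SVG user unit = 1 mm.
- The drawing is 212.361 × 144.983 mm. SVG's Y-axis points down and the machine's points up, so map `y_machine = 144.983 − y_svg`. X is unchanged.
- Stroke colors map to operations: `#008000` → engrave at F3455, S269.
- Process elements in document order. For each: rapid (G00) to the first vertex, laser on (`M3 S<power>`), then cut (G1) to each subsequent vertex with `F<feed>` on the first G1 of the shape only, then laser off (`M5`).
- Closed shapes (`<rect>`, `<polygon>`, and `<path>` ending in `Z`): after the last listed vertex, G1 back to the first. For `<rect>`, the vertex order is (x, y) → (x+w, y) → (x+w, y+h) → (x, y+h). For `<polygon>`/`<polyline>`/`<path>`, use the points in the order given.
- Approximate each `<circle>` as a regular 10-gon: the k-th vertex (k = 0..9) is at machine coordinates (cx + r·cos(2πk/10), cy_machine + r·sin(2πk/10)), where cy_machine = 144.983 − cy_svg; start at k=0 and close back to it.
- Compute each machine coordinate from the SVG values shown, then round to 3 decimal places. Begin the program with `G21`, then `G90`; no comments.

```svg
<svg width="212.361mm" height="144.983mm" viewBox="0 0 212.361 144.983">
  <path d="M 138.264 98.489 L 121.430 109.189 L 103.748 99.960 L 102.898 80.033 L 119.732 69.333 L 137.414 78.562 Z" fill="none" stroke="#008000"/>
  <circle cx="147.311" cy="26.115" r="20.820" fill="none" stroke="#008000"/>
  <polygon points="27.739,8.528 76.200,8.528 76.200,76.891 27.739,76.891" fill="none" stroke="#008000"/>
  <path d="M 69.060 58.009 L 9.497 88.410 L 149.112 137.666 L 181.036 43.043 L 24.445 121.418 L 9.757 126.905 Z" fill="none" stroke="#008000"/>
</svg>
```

G21
G90
G00 X138.264 Y46.494
M3 S269
G1 X121.430 Y35.794 F3455
G1 X103.748 Y45.023
G1 X102.898 Y64.950
G1 X119.732 Y75.650
G1 X137.414 Y66.421
G1 X138.264 Y46.494
M5
G00 X168.131 Y118.868
M3 S269
G1 X164.155 Y131.106 F3455
G1 X153.745 Y138.669
G1 X140.877 Y138.669
G1 X130.467 Y131.106
G1 X126.491 Y118.868
G1 X130.467 Y106.630
G1 X140.877 Y99.067
G1 X153.745 Y99.067
G1 X164.155 Y106.630
G1 X168.131 Y118.868
M5
G00 X27.739 Y136.455
M3 S269
G1 X76.200 Y136.455 F3455
G1 X76.200 Y68.092
G1 X27.739 Y68.092
G1 X27.739 Y136.455
M5
G00 X69.060 Y86.974
M3 S269
G1 X9.497 Y56.573 F3455
G1 X149.112 Y7.317
G1 X181.036 Y101.940
G1 X24.445 Y23.565
G1 X9.757 Y18.078
G1 X69.060 Y86.974
M5

Since the viewBox matches the mm dimensions, user units are millimetres directly. The only transform is the Y-flip y_m = 144.983 − y_svg.

Shape 1 is a regular polygon drawn with `<path>`. Its stroke #008000 means engrave at S269, F3455. After flipping Y the toolpath is (138.264,46.494) → (121.430,35.794) → (103.748,45.023) → (102.898,64.950) → (119.732,75.650) → (137.414,66.421) → (138.264,46.494), returning to the start.

Shape 2 is a circle drawn with `<circle>`. Its stroke #008000 means engrave at S269, F3455. After flipping Y the toolpath is (168.131,118.868) → (164.155,131.106) → (153.745,138.669) → (140.877,138.669) → (130.467,131.106) → (126.491,118.868) → (130.467,106.630) → (140.877,99.067) → (153.745,99.067) → (164.155,106.630) → (168.131,118.868), returning to the start.

Shape 3 is a rectangle drawn with `<polygon>`. Its stroke #008000 means engrave at S269, F3455. After flipping Y the toolpath is (27.739,136.455) → (76.200,136.455) → (76.200,68.092) → (27.739,68.092) → (27.739,136.455), returning to the start.

Shape 4 is a closed polygon drawn with `<path>`. Its stroke #008000 means engrave at S269, F3455. After flipping Y the toolpath is (69.060,86.974) → (9.497,56.573) → (149.112,7.317) → (181.036,101.940) → (24.445,23.565) → (9.757,18.078) → (69.060,86.974), returning to the start.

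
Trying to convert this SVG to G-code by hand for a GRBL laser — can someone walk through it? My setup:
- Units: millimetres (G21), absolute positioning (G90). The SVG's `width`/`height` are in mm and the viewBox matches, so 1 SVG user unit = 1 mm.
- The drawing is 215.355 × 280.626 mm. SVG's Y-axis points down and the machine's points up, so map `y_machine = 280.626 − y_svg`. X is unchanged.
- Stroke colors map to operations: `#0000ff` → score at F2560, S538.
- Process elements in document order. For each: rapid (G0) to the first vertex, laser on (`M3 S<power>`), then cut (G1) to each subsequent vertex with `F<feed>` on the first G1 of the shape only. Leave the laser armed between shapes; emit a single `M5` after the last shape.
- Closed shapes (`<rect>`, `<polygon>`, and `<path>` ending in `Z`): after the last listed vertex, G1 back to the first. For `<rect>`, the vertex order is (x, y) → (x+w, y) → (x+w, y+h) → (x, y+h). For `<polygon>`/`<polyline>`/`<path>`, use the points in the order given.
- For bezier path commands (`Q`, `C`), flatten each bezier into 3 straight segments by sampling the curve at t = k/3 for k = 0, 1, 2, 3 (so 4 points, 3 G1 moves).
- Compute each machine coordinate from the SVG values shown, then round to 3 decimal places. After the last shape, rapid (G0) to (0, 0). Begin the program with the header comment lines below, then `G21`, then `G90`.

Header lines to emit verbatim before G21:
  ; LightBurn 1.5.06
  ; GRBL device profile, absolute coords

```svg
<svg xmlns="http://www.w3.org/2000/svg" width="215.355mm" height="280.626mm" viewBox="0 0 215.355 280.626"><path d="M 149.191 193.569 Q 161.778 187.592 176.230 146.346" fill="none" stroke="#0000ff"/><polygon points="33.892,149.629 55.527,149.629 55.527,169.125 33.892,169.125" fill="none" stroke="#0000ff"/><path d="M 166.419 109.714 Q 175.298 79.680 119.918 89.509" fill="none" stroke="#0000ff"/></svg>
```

Since the viewBox matches the mm dimensions, user units are millimetres directly. The only transform is the Y-flip y_m = 280.626 − y_svg.

Shape 1 is a quadratic bezier drawn with `<path>`. Its stroke #0000ff means score at S538, F2560. After flipping Y the toolpath is (149.191,87.057) → (157.790,94.960) → (166.803,110.701) → (176.230,134.280).

Shape 2 is a rectangle drawn with `<polygon>`. Its stroke #0000ff means score at S538, F2560. After flipping Y the toolpath is (33.892,130.997) → (55.527,130.997) → (55.527,111.501) → (33.892,111.501) → (33.892,130.997), returning to the start.

Shape 3 is a quadratic bezier drawn with `<path>`. Its stroke #0000ff means score at S538, F2560. After flipping Y the toolpath is (166.419,170.912) → (165.198,186.505) → (149.698,193.240) → (119.918,191.117).

; LightBurn 1.5.06
; GRBL device profile, absolute coords
G21
G90
G0 X149.191 Y87.057
M3 S538
G1 X157.790 Y94.960 F2560
G1 X166.803 Y110.701
G1 X176.230 Y134.280
G0 X33.892 Y130.997
M3 S538
G1 X55.527 Y130.997 F2560
G1 X55.527 Y111.501
G1 X33.892 Y111.501
G1 X33.892 Y130.997
G0 X166.419 Y170.912
M3 S538
G1 X165.198 Y186.505 F2560
G1 X149.698 Y193.240
G1 X119.918 Y191.117
M5
G0 X0.000 Y0.000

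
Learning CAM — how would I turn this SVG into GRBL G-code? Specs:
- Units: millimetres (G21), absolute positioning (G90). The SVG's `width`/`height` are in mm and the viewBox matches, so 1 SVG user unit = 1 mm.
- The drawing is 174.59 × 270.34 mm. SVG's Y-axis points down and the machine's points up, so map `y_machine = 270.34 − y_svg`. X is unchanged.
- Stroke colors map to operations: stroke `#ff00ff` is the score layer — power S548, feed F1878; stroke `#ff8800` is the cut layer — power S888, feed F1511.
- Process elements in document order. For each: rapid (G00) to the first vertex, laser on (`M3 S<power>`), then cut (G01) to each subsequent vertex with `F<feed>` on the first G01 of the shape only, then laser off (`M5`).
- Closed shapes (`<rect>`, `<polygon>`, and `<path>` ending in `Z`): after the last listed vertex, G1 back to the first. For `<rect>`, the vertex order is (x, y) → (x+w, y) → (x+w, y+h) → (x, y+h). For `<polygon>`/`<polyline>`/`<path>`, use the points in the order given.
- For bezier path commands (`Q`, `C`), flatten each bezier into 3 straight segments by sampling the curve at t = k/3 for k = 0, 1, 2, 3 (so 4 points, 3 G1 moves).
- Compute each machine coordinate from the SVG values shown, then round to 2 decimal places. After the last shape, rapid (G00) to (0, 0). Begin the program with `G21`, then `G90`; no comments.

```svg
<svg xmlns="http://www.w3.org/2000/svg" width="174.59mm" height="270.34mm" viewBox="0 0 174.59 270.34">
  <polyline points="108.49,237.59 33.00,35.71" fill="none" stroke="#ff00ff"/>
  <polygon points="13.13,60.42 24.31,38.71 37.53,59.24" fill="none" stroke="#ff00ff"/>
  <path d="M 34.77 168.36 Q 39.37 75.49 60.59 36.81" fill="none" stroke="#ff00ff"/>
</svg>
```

G21
G90
G00 X108.49 Y32.75
M3 S548
G01 X33.00 Y234.63 F1878
M5
G00 X13.13 Y209.92
M3 S548
G01 X24.31 Y231.63 F1878
G01 X37.53 Y211.10
G01 X13.13 Y209.92
M5
G00 X34.77 Y101.98
M3 S548
G01 X39.68 Y157.87 F1878
G01 X48.29 Y201.72
G01 X60.59 Y233.53
M5
G00 X0.00 Y0.00

Since the viewBox matches the mm dimensions, user units are millimetres directly. The only transform is the Y-flip y_m = 270.34 − y_svg.

Shape 1 is a line segment drawn with `<polyline>`. Its stroke #ff00ff means score at S548, F1878. After flipping Y the toolpath is (108.49,32.75) → (33.00,234.63).

Shape 2 is a regular polygon drawn with `<polygon>`. Its stroke #ff00ff means score at S548, F1878. After flipping Y the toolpath is (13.13,209.92) → (24.31,231.63) → (37.53,211.10) → (13.13,209.92), returning to the start.

Shape 3 is a quadratic bezier drawn with `<path>`. Its stroke #ff00ff means score at S548, F1878. After flipping Y the toolpath is (34.77,101.98) → (39.68,157.87) → (48.29,201.72) → (60.59,233.53).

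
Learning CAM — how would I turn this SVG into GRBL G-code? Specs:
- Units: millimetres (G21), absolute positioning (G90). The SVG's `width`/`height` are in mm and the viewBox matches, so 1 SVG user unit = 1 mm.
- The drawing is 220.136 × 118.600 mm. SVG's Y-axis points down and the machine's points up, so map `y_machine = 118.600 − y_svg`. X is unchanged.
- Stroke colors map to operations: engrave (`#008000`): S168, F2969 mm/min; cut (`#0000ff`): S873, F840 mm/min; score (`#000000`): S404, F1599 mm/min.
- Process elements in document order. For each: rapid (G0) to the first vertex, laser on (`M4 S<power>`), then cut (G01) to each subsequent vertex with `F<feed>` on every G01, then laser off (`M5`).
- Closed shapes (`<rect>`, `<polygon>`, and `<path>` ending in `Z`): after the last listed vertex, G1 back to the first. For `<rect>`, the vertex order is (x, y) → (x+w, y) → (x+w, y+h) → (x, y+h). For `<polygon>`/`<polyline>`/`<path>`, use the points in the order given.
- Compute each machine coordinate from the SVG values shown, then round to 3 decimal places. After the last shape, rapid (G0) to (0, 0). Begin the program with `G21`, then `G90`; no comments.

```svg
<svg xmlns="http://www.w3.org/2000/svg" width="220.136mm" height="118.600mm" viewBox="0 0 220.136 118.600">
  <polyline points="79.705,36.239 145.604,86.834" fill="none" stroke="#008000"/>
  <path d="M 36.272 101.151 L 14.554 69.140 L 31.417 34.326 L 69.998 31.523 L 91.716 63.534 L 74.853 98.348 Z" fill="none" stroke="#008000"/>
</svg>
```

G21
G90
G0 X79.705 Y82.361
M4 S168
G01 X145.604 Y31.766 F2969
M5
G0 X36.272 Y17.449
M4 S168
G01 X14.554 Y49.460 F2969
G01 X31.417 Y84.274 F2969
G01 X69.998 Y87.077 F2969
G01 X91.716 Y55.066 F2969
G01 X74.853 Y20.252 F2969
G01 X36.272 Y17.449 F2969
M5
G0 X0.000 Y0.000

1 u = 1 mm; y_m = 118.600 − y.

[1] `<polyline>` line segment, #008000→engrave S168 F2969: (79.705,82.361) → (145.604,31.766)

[2] `<path>` regular polygon, #008000→engrave S168 F2969: (36.272,17.449) → (14.554,49.460) → (31.417,84.274) → (69.998,87.077) → (91.716,55.066) → (74.853,20.252) → (36.272,17.449) (closed)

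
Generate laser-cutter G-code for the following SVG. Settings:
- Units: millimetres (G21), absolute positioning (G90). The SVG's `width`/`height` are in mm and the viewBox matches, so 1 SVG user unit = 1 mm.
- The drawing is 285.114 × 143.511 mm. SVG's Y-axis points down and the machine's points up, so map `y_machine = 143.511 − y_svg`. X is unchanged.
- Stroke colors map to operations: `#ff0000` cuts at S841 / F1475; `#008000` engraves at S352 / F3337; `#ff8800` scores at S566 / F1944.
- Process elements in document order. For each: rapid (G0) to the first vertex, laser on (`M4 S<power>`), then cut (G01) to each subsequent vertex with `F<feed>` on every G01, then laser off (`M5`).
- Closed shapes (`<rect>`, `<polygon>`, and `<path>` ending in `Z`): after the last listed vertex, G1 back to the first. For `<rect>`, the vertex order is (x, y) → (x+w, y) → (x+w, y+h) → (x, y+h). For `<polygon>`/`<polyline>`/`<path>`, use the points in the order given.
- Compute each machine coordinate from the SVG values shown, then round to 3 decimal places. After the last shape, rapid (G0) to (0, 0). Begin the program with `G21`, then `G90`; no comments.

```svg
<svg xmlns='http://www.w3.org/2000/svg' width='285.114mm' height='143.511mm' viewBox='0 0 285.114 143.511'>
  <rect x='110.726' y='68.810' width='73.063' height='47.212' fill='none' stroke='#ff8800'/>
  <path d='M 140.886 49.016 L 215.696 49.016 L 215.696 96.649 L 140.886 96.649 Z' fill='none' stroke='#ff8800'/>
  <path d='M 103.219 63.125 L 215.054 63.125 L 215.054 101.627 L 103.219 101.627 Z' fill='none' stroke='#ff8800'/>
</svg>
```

Since the viewBox matches the mm dimensions, user units are millimetres directly. The only transform is the Y-flip y_m = 143.511 − y_svg.

Shape 1 is a rectangle drawn with `<rect>`. Its stroke #ff8800 means score at S566, F1944. After flipping Y the toolpath is (110.726,74.701) → (183.789,74.701) → (183.789,27.489) → (110.726,27.489) → (110.726,74.701), returning to the start.

Shape 2 is a rectangle drawn with `<path>`. Its stroke #ff8800 means score at S566, F1944. After flipping Y the toolpath is (140.886,94.495) → (215.696,94.495) → (215.696,46.862) → (140.886,46.862) → (140.886,94.495), returning to the start.

Shape 3 is a rectangle drawn with `<path>`. Its stroke #ff8800 means score at S566, F1944. After flipping Y the toolpath is (103.219,80.386) → (215.054,80.386) → (215.054,41.884) → (103.219,41.884) → (103.219,80.386), returning to the start.

G21
G90
G0 X110.726 Y74.701
M4 S566
G01 X183.789 Y74.701 F1944
G01 X183.789 Y27.489 F1944
G01 X110.726 Y27.489 F1944
G01 X110.726 Y74.701 F1944
M5
G0 X140.886 Y94.495
M4 S566
G01 X215.696 Y94.495 F1944
G01 X215.696 Y46.862 F1944
G01 X140.886 Y46.862 F1944
G01 X140.886 Y94.495 F1944
M5
G0 X103.219 Y80.386
M4 S566
G01 X215.054 Y80.386 F1944
G01 X215.054 Y41.884 F1944
G01 X103.219 Y41.884 F1944
G01 X103.219 Y80.386 F1944
M5
G0 X0.000 Y0.000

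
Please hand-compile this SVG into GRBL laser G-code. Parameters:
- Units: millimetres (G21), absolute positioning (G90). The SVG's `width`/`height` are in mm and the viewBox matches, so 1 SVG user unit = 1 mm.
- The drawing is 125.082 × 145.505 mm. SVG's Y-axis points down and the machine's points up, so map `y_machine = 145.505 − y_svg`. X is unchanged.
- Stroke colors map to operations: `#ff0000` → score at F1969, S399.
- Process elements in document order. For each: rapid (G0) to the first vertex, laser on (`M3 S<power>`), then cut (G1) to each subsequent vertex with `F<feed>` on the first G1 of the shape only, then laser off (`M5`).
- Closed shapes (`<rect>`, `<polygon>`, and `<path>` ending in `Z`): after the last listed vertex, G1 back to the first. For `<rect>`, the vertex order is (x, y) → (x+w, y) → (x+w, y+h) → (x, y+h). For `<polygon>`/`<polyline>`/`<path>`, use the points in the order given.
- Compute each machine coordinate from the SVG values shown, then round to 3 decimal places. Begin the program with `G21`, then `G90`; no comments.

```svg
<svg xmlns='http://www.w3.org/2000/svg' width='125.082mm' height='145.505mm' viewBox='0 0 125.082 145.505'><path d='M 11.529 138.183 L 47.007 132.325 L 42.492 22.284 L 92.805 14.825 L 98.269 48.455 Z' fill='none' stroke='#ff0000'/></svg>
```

G21
G90
G0 X11.529 Y7.322
M3 S399
G1 X47.007 Y13.180 F1969
G1 X42.492 Y123.221
G1 X92.805 Y130.680
G1 X98.269 Y97.050
G1 X11.529 Y7.322
M5

Since the viewBox matches the mm dimensions, user units are millimetres directly. The only transform is the Y-flip y_m = 145.505 − y_svg.

Shape 1 is a closed polygon drawn with `<path>`. Its stroke #ff0000 means score at S399, F1969. After flipping Y the toolpath is (11.529,7.322) → (47.007,13.180) → (42.492,123.221) → (92.805,130.680) → (98.269,97.050) → (11.529,7.322), returning to the start.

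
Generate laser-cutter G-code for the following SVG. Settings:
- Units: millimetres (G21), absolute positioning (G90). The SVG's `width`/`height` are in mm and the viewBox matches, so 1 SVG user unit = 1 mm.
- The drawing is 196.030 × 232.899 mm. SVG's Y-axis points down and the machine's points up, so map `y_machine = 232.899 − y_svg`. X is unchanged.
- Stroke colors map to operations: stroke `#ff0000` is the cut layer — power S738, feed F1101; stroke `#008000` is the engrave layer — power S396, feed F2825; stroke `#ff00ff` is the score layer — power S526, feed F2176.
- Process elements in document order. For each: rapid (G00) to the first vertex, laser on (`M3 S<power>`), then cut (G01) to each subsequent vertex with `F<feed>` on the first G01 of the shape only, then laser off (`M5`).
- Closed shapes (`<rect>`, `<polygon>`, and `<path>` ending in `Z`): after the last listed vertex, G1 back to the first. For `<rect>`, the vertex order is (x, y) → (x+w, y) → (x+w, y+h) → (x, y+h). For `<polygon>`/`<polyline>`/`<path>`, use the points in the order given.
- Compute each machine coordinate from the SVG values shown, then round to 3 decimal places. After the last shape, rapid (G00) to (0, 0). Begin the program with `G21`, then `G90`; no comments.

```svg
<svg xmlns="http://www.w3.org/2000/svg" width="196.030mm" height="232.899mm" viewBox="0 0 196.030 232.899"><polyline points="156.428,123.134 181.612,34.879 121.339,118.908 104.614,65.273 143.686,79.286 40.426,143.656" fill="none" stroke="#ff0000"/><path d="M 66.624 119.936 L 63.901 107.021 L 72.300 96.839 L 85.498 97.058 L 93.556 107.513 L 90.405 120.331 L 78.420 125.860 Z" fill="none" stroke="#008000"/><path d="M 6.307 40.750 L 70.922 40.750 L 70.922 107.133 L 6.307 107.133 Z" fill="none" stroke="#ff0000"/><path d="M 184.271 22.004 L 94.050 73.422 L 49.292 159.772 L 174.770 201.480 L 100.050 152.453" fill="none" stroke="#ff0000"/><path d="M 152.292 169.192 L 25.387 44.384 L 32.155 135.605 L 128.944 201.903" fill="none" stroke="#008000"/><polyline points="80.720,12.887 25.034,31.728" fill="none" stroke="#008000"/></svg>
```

G21
G90
G00 X156.428 Y109.765
M3 S738
G01 X181.612 Y198.020 F1101
G01 X121.339 Y113.991
G01 X104.614 Y167.626
G01 X143.686 Y153.613
G01 X40.426 Y89.243
M5
G00 X66.624 Y112.963
M3 S396
G01 X63.901 Y125.878 F2825
G01 X72.300 Y136.060
G01 X85.498 Y135.841
G01 X93.556 Y125.386
G01 X90.405 Y112.568
G01 X78.420 Y107.039
G01 X66.624 Y112.963
M5
G00 X6.307 Y192.149
M3 S738
G01 X70.922 Y192.149 F1101
G01 X70.922 Y125.766
G01 X6.307 Y125.766
G01 X6.307 Y192.149
M5
G00 X184.271 Y210.895
M3 S738
G01 X94.050 Y159.477 F1101
G01 X49.292 Y73.127
G01 X174.770 Y31.419
G01 X100.050 Y80.446
M5
G00 X152.292 Y63.707
M3 S396
G01 X25.387 Y188.515 F2825
G01 X32.155 Y97.294
G01 X128.944 Y30.996
M5
G00 X80.720 Y220.012
M3 S396
G01 X25.034 Y201.171 F2825
M5
G00 X0.000 Y0.000

1 u = 1 mm; y_m = 232.899 − y.

[1] `<polyline>` open polyline, #ff0000→cut S738 F1101: (156.428,109.765) → (181.612,198.020) → (121.339,113.991) → (104.614,167.626) → (143.686,153.613) → (40.426,89.243)

[2] `<path>` regular polygon, #008000→engrave S396 F2825: (66.624,112.963) → (63.901,125.878) → (72.300,136.060) → (85.498,135.841) → (93.556,125.386) → (90.405,112.568) → (78.420,107.039) → (66.624,112.963) (closed)

[3] `<path>` rectangle, #ff0000→cut S738 F1101: (6.307,192.149) → (70.922,192.149) → (70.922,125.766) → (6.307,125.766) → (6.307,192.149) (closed)

[4] `<path>` open polyline, #ff0000→cut S738 F1101: (184.271,210.895) → (94.050,159.477) → (49.292,73.127) → (174.770,31.419) → (100.050,80.446)

[5] `<path>` open polyline, #008000→engrave S396 F2825: (152.292,63.707) → (25.387,188.515) → (32.155,97.294) → (128.944,30.996)

[6] `<polyline>` line segment, #008000→engrave S396 F2825: (80.720,220.012) → (25.034,201.171)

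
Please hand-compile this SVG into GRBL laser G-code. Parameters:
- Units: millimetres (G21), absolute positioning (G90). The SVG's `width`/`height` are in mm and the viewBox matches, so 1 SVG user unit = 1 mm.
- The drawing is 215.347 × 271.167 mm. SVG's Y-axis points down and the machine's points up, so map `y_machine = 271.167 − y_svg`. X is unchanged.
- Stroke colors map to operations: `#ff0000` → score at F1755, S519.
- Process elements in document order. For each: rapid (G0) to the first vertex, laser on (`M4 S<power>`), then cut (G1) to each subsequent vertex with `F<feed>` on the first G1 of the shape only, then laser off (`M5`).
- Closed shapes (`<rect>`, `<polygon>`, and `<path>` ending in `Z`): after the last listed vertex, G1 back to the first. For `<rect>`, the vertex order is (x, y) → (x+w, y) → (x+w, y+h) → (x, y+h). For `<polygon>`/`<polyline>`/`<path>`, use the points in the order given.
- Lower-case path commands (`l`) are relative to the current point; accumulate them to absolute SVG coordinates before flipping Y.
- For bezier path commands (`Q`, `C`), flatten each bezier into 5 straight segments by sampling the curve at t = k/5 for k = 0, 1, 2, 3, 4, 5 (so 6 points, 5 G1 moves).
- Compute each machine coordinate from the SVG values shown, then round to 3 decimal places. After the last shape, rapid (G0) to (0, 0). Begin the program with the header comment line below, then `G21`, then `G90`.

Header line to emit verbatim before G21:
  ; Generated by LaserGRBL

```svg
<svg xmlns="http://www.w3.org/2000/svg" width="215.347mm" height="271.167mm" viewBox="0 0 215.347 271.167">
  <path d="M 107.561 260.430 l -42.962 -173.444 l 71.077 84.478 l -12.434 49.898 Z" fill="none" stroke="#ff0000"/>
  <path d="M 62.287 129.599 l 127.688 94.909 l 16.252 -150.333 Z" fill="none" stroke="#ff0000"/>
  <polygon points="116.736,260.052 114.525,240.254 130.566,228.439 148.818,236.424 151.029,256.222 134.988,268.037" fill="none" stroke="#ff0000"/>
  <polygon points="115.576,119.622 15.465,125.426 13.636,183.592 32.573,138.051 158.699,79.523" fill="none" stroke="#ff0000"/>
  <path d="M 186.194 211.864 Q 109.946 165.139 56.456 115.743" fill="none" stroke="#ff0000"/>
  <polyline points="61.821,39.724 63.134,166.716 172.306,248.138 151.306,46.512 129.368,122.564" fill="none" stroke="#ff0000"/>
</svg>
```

; Generated by LaserGRBL
G21
G90
G0 X107.561 Y10.737
M4 S519
G1 X64.599 Y184.181 F1755
G1 X135.676 Y99.703
G1 X123.242 Y49.805
G1 X107.561 Y10.737
M5
G0 X62.287 Y141.568
M4 S519
G1 X189.975 Y46.659 F1755
G1 X206.227 Y196.992
G1 X62.287 Y141.568
M5
G0 X116.736 Y11.115
M4 S519
G1 X114.525 Y30.913 F1755
G1 X130.566 Y42.728
G1 X148.818 Y34.743
G1 X151.029 Y14.945
G1 X134.988 Y3.130
G1 X116.736 Y11.115
M5
G0 X115.576 Y151.545
M4 S519
G1 X15.465 Y145.741 F1755
G1 X13.636 Y87.575
G1 X32.573 Y133.116
G1 X158.699 Y191.644
G1 X115.576 Y151.545
M5
G0 X186.194 Y59.303
M4 S519
G1 X156.605 Y78.100 F1755
G1 X128.837 Y97.110
G1 X102.889 Y116.335
G1 X78.762 Y135.772
G1 X56.456 Y155.424
M5
G0 X61.821 Y231.443
M4 S519
G1 X63.134 Y104.451 F1755
G1 X172.306 Y23.029
G1 X151.306 Y224.655
G1 X129.368 Y148.603
M5
G0 X0.000 Y0.000

1 u = 1 mm; y_m = 271.167 − y.

[1] `<path>` closed polygon, #ff0000→score S519 F1755: (107.561,10.737) → (64.599,184.181) → (135.676,99.703) → (123.242,49.805) → (107.561,10.737) (closed)

[2] `<path>` closed polygon, #ff0000→score S519 F1755: (62.287,141.568) → (189.975,46.659) → (206.227,196.992) → (62.287,141.568) (closed)

[3] `<polygon>` regular polygon, #ff0000→score S519 F1755: (116.736,11.115) → (114.525,30.913) → (130.566,42.728) → (148.818,34.743) → (151.029,14.945) → (134.988,3.130) → (116.736,11.115) (closed)

[4] `<polygon>` closed polygon, #ff0000→score S519 F1755: (115.576,151.545) → (15.465,145.741) → (13.636,87.575) → (32.573,133.116) → (158.699,191.644) → (115.576,151.545) (closed)

[5] `<path>` quadratic bezier, #ff0000→score S519 F1755: (186.194,59.303) → (156.605,78.100) → (128.837,97.110) → (102.889,116.335) → (78.762,135.772) → (56.456,155.424)

[6] `<polyline>` open polyline, #ff0000→score S519 F1755: (61.821,231.443) → (63.134,104.451) → (172.306,23.029) → (151.306,224.655) → (129.368,148.603)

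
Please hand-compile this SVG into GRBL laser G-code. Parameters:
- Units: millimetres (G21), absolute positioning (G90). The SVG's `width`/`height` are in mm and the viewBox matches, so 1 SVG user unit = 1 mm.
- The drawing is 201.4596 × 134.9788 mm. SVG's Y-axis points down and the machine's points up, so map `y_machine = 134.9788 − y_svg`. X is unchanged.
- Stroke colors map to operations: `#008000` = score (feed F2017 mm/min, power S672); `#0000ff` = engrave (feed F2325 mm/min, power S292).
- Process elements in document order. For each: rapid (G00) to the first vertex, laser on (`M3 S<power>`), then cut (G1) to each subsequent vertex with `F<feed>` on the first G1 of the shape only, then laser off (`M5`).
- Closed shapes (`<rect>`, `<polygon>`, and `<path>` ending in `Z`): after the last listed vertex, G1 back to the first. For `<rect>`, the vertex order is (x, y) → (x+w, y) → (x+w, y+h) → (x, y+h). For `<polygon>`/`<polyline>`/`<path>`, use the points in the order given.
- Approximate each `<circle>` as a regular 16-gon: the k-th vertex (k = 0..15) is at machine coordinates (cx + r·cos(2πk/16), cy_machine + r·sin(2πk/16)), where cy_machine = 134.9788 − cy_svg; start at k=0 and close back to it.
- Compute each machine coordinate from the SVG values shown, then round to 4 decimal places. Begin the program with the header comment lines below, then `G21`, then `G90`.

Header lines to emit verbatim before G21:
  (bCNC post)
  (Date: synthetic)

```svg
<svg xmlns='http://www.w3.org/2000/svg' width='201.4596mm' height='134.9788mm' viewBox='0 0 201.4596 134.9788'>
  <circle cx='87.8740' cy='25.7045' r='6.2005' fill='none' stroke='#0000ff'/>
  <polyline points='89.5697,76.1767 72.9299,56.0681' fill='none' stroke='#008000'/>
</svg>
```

viewBox `0 0 201.4596 134.9788` with mm width/height → 1 unit = 1 mm. Flip: y_m = 134.9788 − y_svg.

**Shape 1** — `<circle>` circle, stroke `#0000ff` → engrave (S292, F2325). Machine vertices: (94.0745,109.2743) → (93.6025,111.6471) → (92.2584,113.6587) → (90.2468,115.0028) → (87.8740,115.4748) → (85.5012,115.0028) → (83.4896,113.6587) → (82.1455,111.6471) → (81.6735,109.2743) → (82.1455,106.9015) → (83.4896,104.8899) → (85.5012,103.5458) → (87.8740,103.0738) → (90.2468,103.5458) → (92.2584,104.8899) → (93.6025,106.9015) → (94.0745,109.2743). Closed: final G1 returns to the first vertex.

**Shape 2** — `<polyline>` line segment, stroke `#008000` → score (S672, F2017). Machine vertices: (89.5697,58.8021) → (72.9299,78.9107). Open path.

(bCNC post)
(Date: synthetic)
G21
G90
G00 X94.0745 Y109.2743
M3 S292
G1 X93.6025 Y111.6471 F2325
G1 X92.2584 Y113.6587
G1 X90.2468 Y115.0028
G1 X87.8740 Y115.4748
G1 X85.5012 Y115.0028
G1 X83.4896 Y113.6587
G1 X82.1455 Y111.6471
G1 X81.6735 Y109.2743
G1 X82.1455 Y106.9015
G1 X83.4896 Y104.8899
G1 X85.5012 Y103.5458
G1 X87.8740 Y103.0738
G1 X90.2468 Y103.5458
G1 X92.2584 Y104.8899
G1 X93.6025 Y106.9015
G1 X94.0745 Y109.2743
M5
G00 X89.5697 Y58.8021
M3 S672
G1 X72.9299 Y78.9107 F2017
M5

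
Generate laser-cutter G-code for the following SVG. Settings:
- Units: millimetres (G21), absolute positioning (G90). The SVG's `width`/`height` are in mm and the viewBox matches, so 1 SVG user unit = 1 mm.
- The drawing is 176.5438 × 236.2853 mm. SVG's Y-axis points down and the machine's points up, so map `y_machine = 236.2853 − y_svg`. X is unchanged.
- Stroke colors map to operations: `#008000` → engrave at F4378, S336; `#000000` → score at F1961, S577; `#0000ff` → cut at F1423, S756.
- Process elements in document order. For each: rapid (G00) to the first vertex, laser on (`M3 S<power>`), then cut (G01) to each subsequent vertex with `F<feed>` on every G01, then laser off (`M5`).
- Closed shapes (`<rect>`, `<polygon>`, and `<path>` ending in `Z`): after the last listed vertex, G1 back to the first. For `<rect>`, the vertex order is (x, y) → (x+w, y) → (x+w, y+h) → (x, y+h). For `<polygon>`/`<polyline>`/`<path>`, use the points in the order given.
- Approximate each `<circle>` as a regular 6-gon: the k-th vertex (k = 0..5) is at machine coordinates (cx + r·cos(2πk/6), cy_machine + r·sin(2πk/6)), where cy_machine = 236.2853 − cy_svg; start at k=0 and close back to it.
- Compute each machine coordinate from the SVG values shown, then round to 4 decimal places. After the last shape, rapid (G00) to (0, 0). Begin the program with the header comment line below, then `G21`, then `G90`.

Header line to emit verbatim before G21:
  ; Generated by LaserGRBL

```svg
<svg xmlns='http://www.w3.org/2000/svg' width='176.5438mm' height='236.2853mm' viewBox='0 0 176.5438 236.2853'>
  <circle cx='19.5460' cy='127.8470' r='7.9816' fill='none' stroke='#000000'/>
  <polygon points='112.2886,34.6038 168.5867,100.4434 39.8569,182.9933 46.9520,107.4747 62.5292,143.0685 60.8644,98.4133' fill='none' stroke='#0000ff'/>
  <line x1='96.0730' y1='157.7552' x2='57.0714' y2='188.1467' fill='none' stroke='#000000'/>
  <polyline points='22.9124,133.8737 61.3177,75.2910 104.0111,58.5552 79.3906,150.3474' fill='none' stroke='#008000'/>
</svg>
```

1 u = 1 mm; y_m = 236.2853 − y.

[1] `<circle>` circle, #000000→score S577 F1961: (27.5276,108.4383) → (23.5368,115.3506) → (15.5552,115.3506) → (11.5644,108.4383) → (15.5552,101.5260) → (23.5368,101.5260) → (27.5276,108.4383) (closed)

[2] `<polygon>` closed polygon, #0000ff→cut S756 F1423: (112.2886,201.6815) → (168.5867,135.8419) → (39.8569,53.2920) → (46.9520,128.8106) → (62.5292,93.2168) → (60.8644,137.8720) → (112.2886,201.6815) (closed)

[3] `<line>` line segment, #000000→score S577 F1961: (96.0730,78.5301) → (57.0714,48.1386)

[4] `<polyline>` open polyline, #008000→engrave S336 F4378: (22.9124,102.4116) → (61.3177,160.9943) → (104.0111,177.7301) → (79.3906,85.9379)

; Generated by LaserGRBL
G21
G90
G00 X27.5276 Y108.4383
M3 S577
G01 X23.5368 Y115.3506 F1961
G01 X15.5552 Y115.3506 F1961
G01 X11.5644 Y108.4383 F1961
G01 X15.5552 Y101.5260 F1961
G01 X23.5368 Y101.5260 F1961
G01 X27.5276 Y108.4383 F1961
M5
G00 X112.2886 Y201.6815
M3 S756
G01 X168.5867 Y135.8419 F1423
G01 X39.8569 Y53.2920 F1423
G01 X46.9520 Y128.8106 F1423
G01 X62.5292 Y93.2168 F1423
G01 X60.8644 Y137.8720 F1423
G01 X112.2886 Y201.6815 F1423
M5
G00 X96.0730 Y78.5301
M3 S577
G01 X57.0714 Y48.1386 F1961
M5
G00 X22.9124 Y102.4116
M3 S336
G01 X61.3177 Y160.9943 F4378
G01 X104.0111 Y177.7301 F4378
G01 X79.3906 Y85.9379 F4378
M5
G00 X0.0000 Y0.0000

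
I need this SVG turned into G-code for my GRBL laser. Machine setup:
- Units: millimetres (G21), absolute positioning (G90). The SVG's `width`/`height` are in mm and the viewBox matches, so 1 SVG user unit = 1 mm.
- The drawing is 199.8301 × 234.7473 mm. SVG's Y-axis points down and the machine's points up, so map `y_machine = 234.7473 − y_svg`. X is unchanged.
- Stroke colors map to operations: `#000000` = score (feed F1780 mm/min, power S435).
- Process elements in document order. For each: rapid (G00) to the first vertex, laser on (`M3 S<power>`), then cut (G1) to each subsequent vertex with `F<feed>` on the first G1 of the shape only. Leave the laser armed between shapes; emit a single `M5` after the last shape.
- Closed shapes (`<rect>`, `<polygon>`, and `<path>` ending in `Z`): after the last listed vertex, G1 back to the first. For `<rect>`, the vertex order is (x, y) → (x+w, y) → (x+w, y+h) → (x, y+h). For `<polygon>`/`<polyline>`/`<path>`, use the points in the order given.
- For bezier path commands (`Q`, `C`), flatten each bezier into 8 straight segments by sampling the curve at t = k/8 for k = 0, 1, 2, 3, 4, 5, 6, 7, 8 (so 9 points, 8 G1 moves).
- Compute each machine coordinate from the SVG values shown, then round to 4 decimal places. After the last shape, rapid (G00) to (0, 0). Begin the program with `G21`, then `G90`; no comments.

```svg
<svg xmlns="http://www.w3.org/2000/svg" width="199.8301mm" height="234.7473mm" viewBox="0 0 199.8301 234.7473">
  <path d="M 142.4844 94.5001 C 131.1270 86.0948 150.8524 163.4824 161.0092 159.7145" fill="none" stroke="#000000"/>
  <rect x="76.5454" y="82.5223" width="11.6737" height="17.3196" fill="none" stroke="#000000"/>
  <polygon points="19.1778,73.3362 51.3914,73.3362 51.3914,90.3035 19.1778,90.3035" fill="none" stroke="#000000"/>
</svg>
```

G21
G90
G00 X142.4844 Y140.2472
M3 S435
G1 X139.6030 Y139.7037 F1780
G1 X139.1592 Y133.0736
G1 X140.6767 Y122.3132
G1 X143.6790 Y109.3790
G1 X147.6898 Y96.2275
G1 X152.2327 Y84.8150
G1 X156.8313 Y77.0979
G1 X161.0092 Y75.0328
G00 X76.5454 Y152.2250
M3 S435
G1 X88.2191 Y152.2250 F1780
G1 X88.2191 Y134.9054
G1 X76.5454 Y134.9054
G1 X76.5454 Y152.2250
G00 X19.1778 Y161.4111
M3 S435
G1 X51.3914 Y161.4111 F1780
G1 X51.3914 Y144.4438
G1 X19.1778 Y144.4438
G1 X19.1778 Y161.4111
M5
G00 X0.0000 Y0.0000

viewBox `0 0 199.8301 234.7473` with mm width/height → 1 unit = 1 mm. Flip: y_m = 234.7473 − y_svg.

**Shape 1** — `<path>` cubic bezier, stroke `#000000` → score (S435, F1780). Control points (SVG): P0=(142.4844,94.5001), P1=(131.1270,86.0948), P2=(150.8524,163.4824), P3=(161.0092,159.7145); sampled at t=k/8. Machine vertices: (142.4844,140.2472) → (139.6030,139.7037) → (139.1592,133.0736) → (140.6767,122.3132) → (143.6790,109.3790) → (147.6898,96.2275) → (152.2327,84.8150) → (156.8313,77.0979) → (161.0092,75.0328). Open path.

**Shape 2** — `<rect>` rectangle, stroke `#000000` → score (S435, F1780). Machine vertices: (76.5454,152.2250) → (88.2191,152.2250) → (88.2191,134.9054) → (76.5454,134.9054) → (76.5454,152.2250). Closed: final G1 returns to the first vertex.

**Shape 3** — `<polygon>` rectangle, stroke `#000000` → score (S435, F1780). Machine vertices: (19.1778,161.4111) → (51.3914,161.4111) → (51.3914,144.4438) → (19.1778,144.4438) → (19.1778,161.4111). Closed: final G1 returns to the first vertex.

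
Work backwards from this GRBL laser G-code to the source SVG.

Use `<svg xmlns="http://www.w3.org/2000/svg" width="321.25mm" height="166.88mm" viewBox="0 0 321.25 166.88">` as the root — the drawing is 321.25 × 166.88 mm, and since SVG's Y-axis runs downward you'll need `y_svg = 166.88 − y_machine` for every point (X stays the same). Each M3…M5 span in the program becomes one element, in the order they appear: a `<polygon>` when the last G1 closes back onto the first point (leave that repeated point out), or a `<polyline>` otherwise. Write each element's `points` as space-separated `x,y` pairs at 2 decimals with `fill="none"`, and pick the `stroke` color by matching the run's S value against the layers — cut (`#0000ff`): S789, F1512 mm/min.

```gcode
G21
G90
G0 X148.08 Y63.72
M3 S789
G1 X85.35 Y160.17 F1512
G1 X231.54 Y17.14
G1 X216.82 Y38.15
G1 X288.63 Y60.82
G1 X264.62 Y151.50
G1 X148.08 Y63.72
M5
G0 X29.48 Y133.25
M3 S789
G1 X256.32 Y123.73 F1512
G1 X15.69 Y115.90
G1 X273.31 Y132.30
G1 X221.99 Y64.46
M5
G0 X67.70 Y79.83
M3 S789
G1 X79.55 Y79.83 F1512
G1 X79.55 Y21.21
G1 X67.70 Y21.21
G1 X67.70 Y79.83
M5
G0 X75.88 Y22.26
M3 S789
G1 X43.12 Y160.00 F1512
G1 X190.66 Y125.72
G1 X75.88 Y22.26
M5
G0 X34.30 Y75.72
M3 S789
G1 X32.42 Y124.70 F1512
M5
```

Machine Y-up, SVG Y-down with viewBox height 166.88, so y_svg = 166.88 − y_machine; X carries over. Every run uses S789, so all elements get stroke `#0000ff` (cut).

Run 1: The run returns to its start, so emit a `<polygon>` with points (Y-flipped): 148.08,103.16 85.35,6.71 231.54,149.74 216.82,128.73 288.63,106.06 264.62,15.38.

Run 2: The run is open, so emit a `<polyline>` with points (Y-flipped): 29.48,33.63 256.32,43.15 15.69,50.98 273.31,34.58 221.99,102.42.

Run 3: The run returns to its start, so emit a `<polygon>` with points (Y-flipped): 67.70,87.05 79.55,87.05 79.55,145.67 67.70,145.67.

Run 4: The run returns to its start, so emit a `<polygon>` with points (Y-flipped): 75.88,144.62 43.12,6.88 190.66,41.16.

Run 5: The run is open, so emit a `<polyline>` with points (Y-flipped): 34.30,91.16 32.42,42.18.

<svg xmlns="http://www.w3.org/2000/svg" width="321.25mm" height="166.88mm" viewBox="0 0 321.25 166.88">
  <polygon points="148.08,103.16 85.35,6.71 231.54,149.74 216.82,128.73 288.63,106.06 264.62,15.38" fill="none" stroke="#0000ff"/>
  <polyline points="29.48,33.63 256.32,43.15 15.69,50.98 273.31,34.58 221.99,102.42" fill="none" stroke="#0000ff"/>
  <polygon points="67.70,87.05 79.55,87.05 79.55,145.67 67.70,145.67" fill="none" stroke="#0000ff"/>
  <polygon points="75.88,144.62 43.12,6.88 190.66,41.16" fill="none" stroke="#0000ff"/>
  <polyline points="34.30,91.16 32.42,42.18" fill="none" stroke="#0000ff"/>
</svg>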